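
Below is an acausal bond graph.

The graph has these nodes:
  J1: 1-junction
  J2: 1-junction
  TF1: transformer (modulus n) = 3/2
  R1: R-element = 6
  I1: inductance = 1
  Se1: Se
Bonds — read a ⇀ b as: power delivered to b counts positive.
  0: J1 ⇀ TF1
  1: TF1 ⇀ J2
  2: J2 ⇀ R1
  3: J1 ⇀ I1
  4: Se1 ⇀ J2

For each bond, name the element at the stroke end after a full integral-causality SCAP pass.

β4 stroke at J2  (source Se1 imposes e)
β3 stroke at I1  (I1: I, integral causality)
β0 stroke at J1  (J1: bond 3 brought flow, rest push out)
β1 stroke at TF1  (TF1: transformer flips bond 0)
β2 stroke at J2  (J2 flow already set via bond 1)

#0 stroke at J1
#1 stroke at TF1
#2 stroke at J2
#3 stroke at I1
#4 stroke at J2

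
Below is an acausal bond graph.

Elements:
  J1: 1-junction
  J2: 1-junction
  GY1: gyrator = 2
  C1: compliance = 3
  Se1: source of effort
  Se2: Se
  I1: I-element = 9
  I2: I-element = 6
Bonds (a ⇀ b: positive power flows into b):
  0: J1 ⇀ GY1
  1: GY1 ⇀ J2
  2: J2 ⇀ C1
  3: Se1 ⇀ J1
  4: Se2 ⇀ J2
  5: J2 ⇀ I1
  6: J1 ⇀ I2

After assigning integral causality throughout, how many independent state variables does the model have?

3  (C1, I1, I2 all integral)

bond 3 |J1  (Se1: effort source, stroke at far end)
bond 4 |J2  (Se2: effort source, stroke at far end)
bond 2 |J2  (C1 integral (e out))
bond 5 |I1  (I1: I, integral causality)
bond 1 |J2  (1-jn J2 has f-setter on 5)
bond 0 |J1  (GY1 both-in/both-out from 1)
bond 6 |I2  (closing 1-jn rule on J1)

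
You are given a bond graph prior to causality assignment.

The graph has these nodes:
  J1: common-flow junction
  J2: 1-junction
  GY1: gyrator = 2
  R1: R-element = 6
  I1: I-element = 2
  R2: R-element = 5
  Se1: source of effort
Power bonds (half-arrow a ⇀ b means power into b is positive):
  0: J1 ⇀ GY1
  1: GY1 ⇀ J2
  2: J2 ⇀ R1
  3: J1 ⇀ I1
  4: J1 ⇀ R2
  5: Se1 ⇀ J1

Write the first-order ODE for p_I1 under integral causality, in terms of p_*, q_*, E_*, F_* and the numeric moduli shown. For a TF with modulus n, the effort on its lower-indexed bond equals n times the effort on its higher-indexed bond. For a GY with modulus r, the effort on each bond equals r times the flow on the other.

dp_I1/dt = E_Se1 - 17*p_I1/6

#5 |J1  (Se1 fixes effort; stroke away)
#3 |I1  (I1: I, integral causality)
#0 |J1  (J1 flow already set via bond 3)
#4 |J1  (1-jn J1 has f-setter on 3)
#1 |J2  (GY1: gyrator matches bond 0)
#2 |R1  (J2 needs exactly one f-in)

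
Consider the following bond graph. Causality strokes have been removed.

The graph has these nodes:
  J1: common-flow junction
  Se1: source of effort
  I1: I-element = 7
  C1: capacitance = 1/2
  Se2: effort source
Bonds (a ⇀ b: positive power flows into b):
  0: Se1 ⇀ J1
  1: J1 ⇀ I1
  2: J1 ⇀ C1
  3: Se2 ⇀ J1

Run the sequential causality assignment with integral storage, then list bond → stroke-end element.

β0 stroke→J1  (source Se1 imposes e)
β3 stroke→J1  (Se2 (Se) sets effort on bond)
β1 stroke→I1  (prefer integral on I1)
β2 stroke→J1  (1-jn J1 has f-setter on 1)

bond 0 stroke at J1
bond 1 stroke at I1
bond 2 stroke at J1
bond 3 stroke at J1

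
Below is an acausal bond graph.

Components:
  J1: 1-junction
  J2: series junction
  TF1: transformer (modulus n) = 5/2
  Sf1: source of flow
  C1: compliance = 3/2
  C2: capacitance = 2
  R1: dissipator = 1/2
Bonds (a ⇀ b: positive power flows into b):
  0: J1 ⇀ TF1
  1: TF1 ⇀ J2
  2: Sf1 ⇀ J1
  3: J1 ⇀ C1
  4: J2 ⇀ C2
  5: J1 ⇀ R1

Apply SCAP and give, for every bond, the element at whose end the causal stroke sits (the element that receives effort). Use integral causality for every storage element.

β0 stroke→J1
β1 stroke→TF1
β2 stroke→Sf1
β3 stroke→J1
β4 stroke→J2
β5 stroke→J1

#2 →Sf1  (source Sf1 imposes f)
#0 →J1  (common-f at J1 fixed by 2)
#3 →J1  (common-f at J1 fixed by 2)
#5 →J1  (J1: bond 2 brought flow, rest push out)
#1 →TF1  (TF TF1: opposite of bond 0)
#4 →J2  (common-f at J2 fixed by 1)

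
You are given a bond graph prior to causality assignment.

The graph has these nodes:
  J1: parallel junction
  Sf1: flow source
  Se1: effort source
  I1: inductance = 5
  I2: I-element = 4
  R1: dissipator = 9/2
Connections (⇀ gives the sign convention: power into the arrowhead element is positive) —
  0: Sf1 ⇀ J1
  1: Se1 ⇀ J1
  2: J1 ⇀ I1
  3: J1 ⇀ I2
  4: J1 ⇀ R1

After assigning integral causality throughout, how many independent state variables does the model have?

b0 stroke at Sf1  (Sf1: flow source, stroke at near end)
b1 stroke at J1  (Se1 fixes effort; stroke away)
b2 stroke at I1  (common-e at J1 fixed by 1)
b3 stroke at I2  (J1 effort already set via bond 1)
b4 stroke at R1  (0-jn J1 has e-setter on 1)

2  (I1, I2 all integral)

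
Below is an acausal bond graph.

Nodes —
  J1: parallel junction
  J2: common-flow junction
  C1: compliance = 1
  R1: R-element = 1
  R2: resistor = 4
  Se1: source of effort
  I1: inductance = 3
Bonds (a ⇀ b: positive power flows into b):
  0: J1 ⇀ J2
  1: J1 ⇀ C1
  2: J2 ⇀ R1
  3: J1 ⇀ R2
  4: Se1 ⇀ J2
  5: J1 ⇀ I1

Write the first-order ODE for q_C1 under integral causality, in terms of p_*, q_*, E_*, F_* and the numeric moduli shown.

bond 4 →J2  (source Se1 imposes e)
bond 1 →J1  (C1: C, integral causality)
bond 0 →J2  (0-jn J1 has e-setter on 1)
bond 3 →R2  (J1: bond 1 brought effort, rest push out)
bond 5 →I1  (J1: bond 1 brought effort, rest push out)
bond 2 →R1  (closing 1-jn rule on J2)

dq_C1/dt = -E_Se1 - p_I1/3 - 5*q_C1/4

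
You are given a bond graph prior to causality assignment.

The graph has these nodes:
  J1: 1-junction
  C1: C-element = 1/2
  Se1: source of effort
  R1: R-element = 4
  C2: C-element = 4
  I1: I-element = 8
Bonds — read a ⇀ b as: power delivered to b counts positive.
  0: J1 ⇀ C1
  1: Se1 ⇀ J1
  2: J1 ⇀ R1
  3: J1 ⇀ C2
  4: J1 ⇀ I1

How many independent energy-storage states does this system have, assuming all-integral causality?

3  (C1, C2, I1 all integral)

β1 stroke→J1  (source Se1 imposes e)
β0 stroke→J1  (C1: C, integral causality)
β3 stroke→J1  (C2: C, integral causality)
β4 stroke→I1  (I1 outputs flow p/I1)
β2 stroke→J1  (1-jn J1 has f-setter on 4)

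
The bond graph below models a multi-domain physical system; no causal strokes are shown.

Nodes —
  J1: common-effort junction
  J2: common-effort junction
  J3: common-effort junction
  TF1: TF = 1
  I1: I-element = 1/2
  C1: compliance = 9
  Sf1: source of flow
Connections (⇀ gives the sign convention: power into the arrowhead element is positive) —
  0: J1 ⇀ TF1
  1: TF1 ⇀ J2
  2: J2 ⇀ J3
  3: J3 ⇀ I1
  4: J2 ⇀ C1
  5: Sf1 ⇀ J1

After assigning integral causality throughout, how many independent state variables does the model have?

β5 stroke at Sf1  (Sf1 fixes flow; stroke at Sf1)
β0 stroke at J1  (J1: last free bond brings effort in)
β1 stroke at TF1  (TF1: transformer flips bond 0)
β3 stroke at I1  (I1 integral (f out))
β2 stroke at J3  (only one effort-in slot at J3)
β4 stroke at J2  (J2 needs exactly one e-in)

2  (C1, I1 all integral)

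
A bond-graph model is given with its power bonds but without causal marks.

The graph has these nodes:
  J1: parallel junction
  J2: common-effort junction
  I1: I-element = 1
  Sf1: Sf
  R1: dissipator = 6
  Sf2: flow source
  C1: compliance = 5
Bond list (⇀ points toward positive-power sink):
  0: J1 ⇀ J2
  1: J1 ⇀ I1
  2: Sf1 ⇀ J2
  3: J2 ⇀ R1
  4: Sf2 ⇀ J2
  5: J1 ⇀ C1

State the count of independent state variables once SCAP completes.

2  (C1, I1 all integral)

#2 →Sf1  (Sf1: flow source, stroke at near end)
#4 →Sf2  (source Sf2 imposes f)
#1 →I1  (I1 outputs flow p/I1)
#5 →J1  (C1: C, integral causality)
#0 →J2  (common-e at J1 fixed by 5)
#3 →R1  (J2 effort already set via bond 0)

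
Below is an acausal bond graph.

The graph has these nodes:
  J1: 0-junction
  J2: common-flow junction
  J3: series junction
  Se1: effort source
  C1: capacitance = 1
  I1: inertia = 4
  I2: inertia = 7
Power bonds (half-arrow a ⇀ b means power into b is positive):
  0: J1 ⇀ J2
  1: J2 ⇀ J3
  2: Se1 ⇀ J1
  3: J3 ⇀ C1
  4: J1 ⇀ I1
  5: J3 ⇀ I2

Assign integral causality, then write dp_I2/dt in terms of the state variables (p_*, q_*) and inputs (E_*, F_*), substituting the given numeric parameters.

b2 →J1  (source Se1 imposes e)
b0 →J2  (J1 effort already set via bond 2)
b4 →I1  (J1 effort already set via bond 2)
b1 →J3  (J2 needs exactly one f-in)
b3 →J3  (C1 integral (e out))
b5 →I2  (J3 needs exactly one f-in)

dp_I2/dt = E_Se1 - q_C1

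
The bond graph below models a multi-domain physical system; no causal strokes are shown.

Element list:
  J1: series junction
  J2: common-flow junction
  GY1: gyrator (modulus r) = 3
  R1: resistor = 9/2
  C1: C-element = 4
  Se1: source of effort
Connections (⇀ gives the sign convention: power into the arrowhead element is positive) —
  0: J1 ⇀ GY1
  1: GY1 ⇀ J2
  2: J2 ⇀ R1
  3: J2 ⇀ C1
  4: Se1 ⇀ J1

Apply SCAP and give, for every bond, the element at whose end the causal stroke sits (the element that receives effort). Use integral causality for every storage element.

bond 0 stroke→GY1
bond 1 stroke→GY1
bond 2 stroke→J2
bond 3 stroke→J2
bond 4 stroke→J1

β4 |J1  (Se1 fixes effort; stroke away)
β0 |GY1  (J1: last free bond brings flow in)
β1 |GY1  (GY GY1: same side as bond 0)
β2 |J2  (common-f at J2 fixed by 1)
β3 |J2  (1-jn J2 has f-setter on 1)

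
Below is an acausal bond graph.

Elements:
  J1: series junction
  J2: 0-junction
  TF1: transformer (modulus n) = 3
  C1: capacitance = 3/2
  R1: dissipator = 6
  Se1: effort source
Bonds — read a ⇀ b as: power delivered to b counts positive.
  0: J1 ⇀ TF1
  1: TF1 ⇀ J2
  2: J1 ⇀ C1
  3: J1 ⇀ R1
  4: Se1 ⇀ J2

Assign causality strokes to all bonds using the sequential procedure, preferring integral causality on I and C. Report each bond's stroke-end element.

β0 →J1
β1 →TF1
β2 →J1
β3 →R1
β4 →J2

β4 stroke at J2  (Se1 fixes effort; stroke away)
β1 stroke at TF1  (0-jn J2 has e-setter on 4)
β0 stroke at J1  (TF TF1: opposite of bond 1)
β2 stroke at J1  (C1 integral (e out))
β3 stroke at R1  (only one flow-in slot at J1)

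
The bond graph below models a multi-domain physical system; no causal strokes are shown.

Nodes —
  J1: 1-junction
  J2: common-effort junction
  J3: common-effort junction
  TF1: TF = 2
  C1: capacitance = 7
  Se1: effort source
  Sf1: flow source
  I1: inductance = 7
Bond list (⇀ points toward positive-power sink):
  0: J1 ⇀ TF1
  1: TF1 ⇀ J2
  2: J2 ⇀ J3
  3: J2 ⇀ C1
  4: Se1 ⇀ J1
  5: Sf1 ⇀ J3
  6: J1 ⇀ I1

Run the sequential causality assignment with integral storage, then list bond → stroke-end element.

bond 0 →J1
bond 1 →TF1
bond 2 →J3
bond 3 →J2
bond 4 →J1
bond 5 →Sf1
bond 6 →I1

bond 4 stroke at J1  (Se1: effort source, stroke at far end)
bond 5 stroke at Sf1  (Sf1 fixes flow; stroke at Sf1)
bond 2 stroke at J3  (J3 needs exactly one e-in)
bond 3 stroke at J2  (C1 integral (e out))
bond 1 stroke at TF1  (common-e at J2 fixed by 3)
bond 0 stroke at J1  (TF TF1: opposite of bond 1)
bond 6 stroke at I1  (J1 needs exactly one f-in)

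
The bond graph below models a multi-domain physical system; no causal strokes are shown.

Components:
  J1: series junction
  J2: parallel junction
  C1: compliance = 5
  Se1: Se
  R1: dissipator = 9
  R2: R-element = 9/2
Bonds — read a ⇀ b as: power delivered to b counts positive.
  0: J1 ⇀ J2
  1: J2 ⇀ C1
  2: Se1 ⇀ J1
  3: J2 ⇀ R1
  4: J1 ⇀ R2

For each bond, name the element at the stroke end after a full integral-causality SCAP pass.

β0 stroke at J1
β1 stroke at J2
β2 stroke at J1
β3 stroke at R1
β4 stroke at R2

bond 2 stroke at J1  (source Se1 imposes e)
bond 1 stroke at J2  (C1 outputs effort q/C1)
bond 0 stroke at J1  (0-jn J2 has e-setter on 1)
bond 3 stroke at R1  (common-e at J2 fixed by 1)
bond 4 stroke at R2  (J1 needs exactly one f-in)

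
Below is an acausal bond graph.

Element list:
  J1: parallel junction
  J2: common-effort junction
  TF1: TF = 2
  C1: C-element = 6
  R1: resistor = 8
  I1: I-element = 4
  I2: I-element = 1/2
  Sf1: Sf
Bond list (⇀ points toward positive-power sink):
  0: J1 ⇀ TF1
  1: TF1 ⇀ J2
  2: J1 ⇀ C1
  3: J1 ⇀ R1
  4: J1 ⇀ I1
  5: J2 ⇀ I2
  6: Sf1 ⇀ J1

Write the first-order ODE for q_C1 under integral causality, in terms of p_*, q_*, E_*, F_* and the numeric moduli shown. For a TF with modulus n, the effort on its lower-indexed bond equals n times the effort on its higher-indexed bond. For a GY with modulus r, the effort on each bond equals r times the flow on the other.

b6 stroke→Sf1  (Sf1 fixes flow; stroke at Sf1)
b2 stroke→J1  (C1 outputs effort q/C1)
b0 stroke→TF1  (J1: bond 2 brought effort, rest push out)
b3 stroke→R1  (common-e at J1 fixed by 2)
b4 stroke→I1  (common-e at J1 fixed by 2)
b1 stroke→J2  (through TF1, causality passes straight; one stroke at TF1)
b5 stroke→I2  (J2 effort already set via bond 1)

dq_C1/dt = F_Sf1 - p_I1/4 - p_I2 - q_C1/48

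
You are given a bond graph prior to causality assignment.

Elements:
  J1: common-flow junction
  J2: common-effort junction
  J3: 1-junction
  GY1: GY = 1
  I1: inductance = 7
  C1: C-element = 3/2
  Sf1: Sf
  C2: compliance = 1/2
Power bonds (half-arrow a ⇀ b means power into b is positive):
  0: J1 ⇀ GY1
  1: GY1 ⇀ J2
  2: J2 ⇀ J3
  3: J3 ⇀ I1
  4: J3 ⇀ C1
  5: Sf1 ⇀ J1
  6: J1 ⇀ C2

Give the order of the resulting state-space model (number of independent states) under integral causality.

bond 5 |Sf1  (source Sf1 imposes f)
bond 0 |J1  (common-f at J1 fixed by 5)
bond 6 |J1  (common-f at J1 fixed by 5)
bond 1 |J2  (GY1: gyrator matches bond 0)
bond 2 |J3  (0-jn J2 has e-setter on 1)
bond 3 |I1  (I1 outputs flow p/I1)
bond 4 |J3  (J3 flow already set via bond 3)

3  (C1, C2, I1 all integral)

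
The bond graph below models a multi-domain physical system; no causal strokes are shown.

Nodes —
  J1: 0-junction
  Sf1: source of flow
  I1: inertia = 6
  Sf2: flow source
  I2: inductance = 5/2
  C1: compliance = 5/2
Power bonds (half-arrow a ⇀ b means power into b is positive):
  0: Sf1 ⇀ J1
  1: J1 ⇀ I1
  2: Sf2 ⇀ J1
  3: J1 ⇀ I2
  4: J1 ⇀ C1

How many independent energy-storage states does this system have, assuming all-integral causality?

bond 0 stroke at Sf1  (Sf1 (Sf) sets flow on bond)
bond 2 stroke at Sf2  (Sf2 (Sf) sets flow on bond)
bond 1 stroke at I1  (I1 integral (f out))
bond 3 stroke at I2  (prefer integral on I2)
bond 4 stroke at J1  (J1: last free bond brings effort in)

3  (C1, I1, I2 all integral)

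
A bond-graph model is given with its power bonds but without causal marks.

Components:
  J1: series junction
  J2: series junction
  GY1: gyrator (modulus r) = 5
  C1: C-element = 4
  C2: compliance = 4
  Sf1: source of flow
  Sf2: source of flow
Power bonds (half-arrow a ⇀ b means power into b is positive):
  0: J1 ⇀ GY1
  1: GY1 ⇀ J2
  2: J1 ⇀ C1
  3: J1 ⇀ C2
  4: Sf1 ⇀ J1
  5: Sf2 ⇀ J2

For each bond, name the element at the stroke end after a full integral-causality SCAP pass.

β4 stroke→Sf1  (Sf1 fixes flow; stroke at Sf1)
β5 stroke→Sf2  (Sf2 (Sf) sets flow on bond)
β0 stroke→J1  (1-jn J1 has f-setter on 4)
β2 stroke→J1  (1-jn J1 has f-setter on 4)
β3 stroke→J1  (J1 flow already set via bond 4)
β1 stroke→J2  (common-f at J2 fixed by 5)

bond 0 stroke at J1
bond 1 stroke at J2
bond 2 stroke at J1
bond 3 stroke at J1
bond 4 stroke at Sf1
bond 5 stroke at Sf2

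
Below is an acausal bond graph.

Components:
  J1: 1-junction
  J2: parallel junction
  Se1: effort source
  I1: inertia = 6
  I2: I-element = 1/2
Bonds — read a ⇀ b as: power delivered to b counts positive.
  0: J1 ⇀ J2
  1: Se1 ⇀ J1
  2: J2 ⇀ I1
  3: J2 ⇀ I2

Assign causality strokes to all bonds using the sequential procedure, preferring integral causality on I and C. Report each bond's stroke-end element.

β1 stroke at J1  (Se1: effort source, stroke at far end)
β0 stroke at J2  (only one flow-in slot at J1)
β2 stroke at I1  (common-e at J2 fixed by 0)
β3 stroke at I2  (0-jn J2 has e-setter on 0)

bond 0 stroke→J2
bond 1 stroke→J1
bond 2 stroke→I1
bond 3 stroke→I2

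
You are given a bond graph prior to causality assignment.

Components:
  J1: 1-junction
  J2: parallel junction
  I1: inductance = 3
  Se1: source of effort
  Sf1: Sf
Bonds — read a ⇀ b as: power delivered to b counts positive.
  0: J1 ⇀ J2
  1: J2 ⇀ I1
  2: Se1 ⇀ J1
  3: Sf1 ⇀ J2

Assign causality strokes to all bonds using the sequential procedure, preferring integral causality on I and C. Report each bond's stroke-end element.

β0 |J2
β1 |I1
β2 |J1
β3 |Sf1

b2 stroke at J1  (Se1 (Se) sets effort on bond)
b3 stroke at Sf1  (Sf1 (Sf) sets flow on bond)
b0 stroke at J2  (closing 1-jn rule on J1)
b1 stroke at I1  (J2 effort already set via bond 0)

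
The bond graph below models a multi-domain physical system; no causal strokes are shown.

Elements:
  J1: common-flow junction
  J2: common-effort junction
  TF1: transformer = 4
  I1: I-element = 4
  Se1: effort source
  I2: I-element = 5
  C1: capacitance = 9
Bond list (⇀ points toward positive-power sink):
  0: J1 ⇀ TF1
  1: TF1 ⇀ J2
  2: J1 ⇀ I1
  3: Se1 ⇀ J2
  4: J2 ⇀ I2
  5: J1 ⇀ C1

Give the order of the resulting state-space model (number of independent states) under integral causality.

bond 3 |J2  (Se1 (Se) sets effort on bond)
bond 1 |TF1  (0-jn J2 has e-setter on 3)
bond 4 |I2  (J2: bond 3 brought effort, rest push out)
bond 0 |J1  (through TF1, causality passes straight; one stroke at TF1)
bond 2 |I1  (I1: I, integral causality)
bond 5 |J1  (J1 flow already set via bond 2)

3  (C1, I1, I2 all integral)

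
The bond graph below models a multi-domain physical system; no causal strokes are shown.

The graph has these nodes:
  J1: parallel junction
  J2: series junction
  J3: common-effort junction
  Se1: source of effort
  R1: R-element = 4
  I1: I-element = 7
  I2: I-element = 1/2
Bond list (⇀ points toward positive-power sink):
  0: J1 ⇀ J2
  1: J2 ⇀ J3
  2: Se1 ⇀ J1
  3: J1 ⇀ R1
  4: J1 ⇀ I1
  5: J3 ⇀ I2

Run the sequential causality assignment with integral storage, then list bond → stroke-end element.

#0 |J2
#1 |J3
#2 |J1
#3 |R1
#4 |I1
#5 |I2

b2 stroke→J1  (Se1: effort source, stroke at far end)
b0 stroke→J2  (0-jn J1 has e-setter on 2)
b3 stroke→R1  (J1: bond 2 brought effort, rest push out)
b4 stroke→I1  (0-jn J1 has e-setter on 2)
b1 stroke→J3  (J2: last free bond brings flow in)
b5 stroke→I2  (J3 effort already set via bond 1)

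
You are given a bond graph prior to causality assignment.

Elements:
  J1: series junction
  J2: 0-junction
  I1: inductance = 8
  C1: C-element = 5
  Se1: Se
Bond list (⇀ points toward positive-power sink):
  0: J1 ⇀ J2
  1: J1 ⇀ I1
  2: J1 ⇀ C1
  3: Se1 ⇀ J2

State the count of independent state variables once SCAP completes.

b3 →J2  (Se1 fixes effort; stroke away)
b0 →J1  (J2 effort already set via bond 3)
b1 →I1  (I1 outputs flow p/I1)
b2 →J1  (J1: bond 1 brought flow, rest push out)

2  (C1, I1 all integral)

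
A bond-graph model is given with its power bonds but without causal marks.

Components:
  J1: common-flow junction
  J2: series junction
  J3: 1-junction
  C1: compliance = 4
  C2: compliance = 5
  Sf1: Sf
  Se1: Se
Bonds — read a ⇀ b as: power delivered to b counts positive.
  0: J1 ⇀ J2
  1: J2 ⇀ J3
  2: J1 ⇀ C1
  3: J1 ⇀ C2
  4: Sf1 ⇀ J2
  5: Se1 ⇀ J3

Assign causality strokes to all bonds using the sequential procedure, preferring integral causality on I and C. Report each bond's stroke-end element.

b4 |Sf1  (Sf1 (Sf) sets flow on bond)
b5 |J3  (source Se1 imposes e)
b0 |J2  (1-jn J2 has f-setter on 4)
b1 |J2  (1-jn J2 has f-setter on 4)
b2 |J1  (J1 flow already set via bond 0)
b3 |J1  (J1: bond 0 brought flow, rest push out)

bond 0 stroke at J2
bond 1 stroke at J2
bond 2 stroke at J1
bond 3 stroke at J1
bond 4 stroke at Sf1
bond 5 stroke at J3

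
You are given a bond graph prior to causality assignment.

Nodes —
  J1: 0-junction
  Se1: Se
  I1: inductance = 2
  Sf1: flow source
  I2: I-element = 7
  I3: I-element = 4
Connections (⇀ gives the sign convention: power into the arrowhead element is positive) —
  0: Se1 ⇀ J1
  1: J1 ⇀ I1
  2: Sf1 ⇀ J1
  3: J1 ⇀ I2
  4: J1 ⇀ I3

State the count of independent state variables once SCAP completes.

#0 stroke→J1  (Se1 (Se) sets effort on bond)
#2 stroke→Sf1  (source Sf1 imposes f)
#1 stroke→I1  (common-e at J1 fixed by 0)
#3 stroke→I2  (J1 effort already set via bond 0)
#4 stroke→I3  (0-jn J1 has e-setter on 0)

3  (I1, I2, I3 all integral)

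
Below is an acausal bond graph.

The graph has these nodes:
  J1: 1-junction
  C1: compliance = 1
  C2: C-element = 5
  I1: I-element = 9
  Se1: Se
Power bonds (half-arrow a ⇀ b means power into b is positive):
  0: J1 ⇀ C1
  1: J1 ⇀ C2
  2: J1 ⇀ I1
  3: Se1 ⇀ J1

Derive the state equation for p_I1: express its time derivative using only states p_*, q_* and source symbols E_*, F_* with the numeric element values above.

b3 stroke→J1  (source Se1 imposes e)
b0 stroke→J1  (prefer integral on C1)
b1 stroke→J1  (C2 integral (e out))
b2 stroke→I1  (J1: last free bond brings flow in)

dp_I1/dt = E_Se1 - q_C1 - q_C2/5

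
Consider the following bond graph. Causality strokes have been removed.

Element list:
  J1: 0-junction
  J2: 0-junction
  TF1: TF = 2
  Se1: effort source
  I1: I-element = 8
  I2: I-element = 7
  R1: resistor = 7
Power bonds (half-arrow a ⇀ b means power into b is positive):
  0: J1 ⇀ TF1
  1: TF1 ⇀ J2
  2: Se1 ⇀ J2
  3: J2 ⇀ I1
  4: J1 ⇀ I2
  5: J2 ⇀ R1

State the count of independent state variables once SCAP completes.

bond 2 stroke at J2  (Se1: effort source, stroke at far end)
bond 1 stroke at TF1  (common-e at J2 fixed by 2)
bond 3 stroke at I1  (0-jn J2 has e-setter on 2)
bond 5 stroke at R1  (common-e at J2 fixed by 2)
bond 0 stroke at J1  (TF TF1: opposite of bond 1)
bond 4 stroke at I2  (0-jn J1 has e-setter on 0)

2  (I1, I2 all integral)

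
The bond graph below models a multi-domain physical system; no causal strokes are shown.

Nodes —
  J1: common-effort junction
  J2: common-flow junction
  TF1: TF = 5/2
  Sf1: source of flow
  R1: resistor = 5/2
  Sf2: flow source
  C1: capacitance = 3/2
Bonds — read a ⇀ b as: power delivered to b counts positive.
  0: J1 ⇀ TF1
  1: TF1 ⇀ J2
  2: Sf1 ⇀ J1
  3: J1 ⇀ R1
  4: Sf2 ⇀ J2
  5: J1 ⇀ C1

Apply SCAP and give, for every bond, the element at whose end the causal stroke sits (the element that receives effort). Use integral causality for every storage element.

β2 |Sf1  (Sf1 fixes flow; stroke at Sf1)
β4 |Sf2  (Sf2 fixes flow; stroke at Sf2)
β1 |J2  (1-jn J2 has f-setter on 4)
β0 |TF1  (through TF1, causality passes straight; one stroke at TF1)
β5 |J1  (C1 outputs effort q/C1)
β3 |R1  (J1: bond 5 brought effort, rest push out)

β0 stroke at TF1
β1 stroke at J2
β2 stroke at Sf1
β3 stroke at R1
β4 stroke at Sf2
β5 stroke at J1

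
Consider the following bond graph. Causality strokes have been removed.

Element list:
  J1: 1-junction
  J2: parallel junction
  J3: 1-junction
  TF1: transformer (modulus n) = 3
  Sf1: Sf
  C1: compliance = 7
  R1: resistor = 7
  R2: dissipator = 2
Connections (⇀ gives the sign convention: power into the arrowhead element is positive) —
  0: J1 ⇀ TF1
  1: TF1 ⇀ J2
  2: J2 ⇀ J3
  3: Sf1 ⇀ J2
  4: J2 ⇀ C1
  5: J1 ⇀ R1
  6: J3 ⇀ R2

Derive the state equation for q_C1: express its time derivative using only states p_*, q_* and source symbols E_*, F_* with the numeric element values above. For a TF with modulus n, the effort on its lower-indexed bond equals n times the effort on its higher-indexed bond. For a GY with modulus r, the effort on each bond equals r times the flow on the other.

b3 stroke→Sf1  (source Sf1 imposes f)
b4 stroke→J2  (C1 integral (e out))
b1 stroke→TF1  (J2 effort already set via bond 4)
b2 stroke→J3  (J2: bond 4 brought effort, rest push out)
b6 stroke→R2  (only one flow-in slot at J3)
b0 stroke→J1  (TF1: transformer flips bond 1)
b5 stroke→R1  (only one flow-in slot at J1)

dq_C1/dt = F_Sf1 - 25*q_C1/98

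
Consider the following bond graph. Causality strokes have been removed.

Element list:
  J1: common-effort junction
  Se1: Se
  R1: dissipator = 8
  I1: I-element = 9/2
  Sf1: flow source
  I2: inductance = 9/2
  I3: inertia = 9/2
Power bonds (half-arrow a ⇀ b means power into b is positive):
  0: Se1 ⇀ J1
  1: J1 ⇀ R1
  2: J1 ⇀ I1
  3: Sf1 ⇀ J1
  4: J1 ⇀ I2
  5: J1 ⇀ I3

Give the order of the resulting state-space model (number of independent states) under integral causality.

#0 stroke at J1  (Se1: effort source, stroke at far end)
#3 stroke at Sf1  (Sf1 fixes flow; stroke at Sf1)
#1 stroke at R1  (0-jn J1 has e-setter on 0)
#2 stroke at I1  (0-jn J1 has e-setter on 0)
#4 stroke at I2  (J1 effort already set via bond 0)
#5 stroke at I3  (J1 effort already set via bond 0)

3  (I1, I2, I3 all integral)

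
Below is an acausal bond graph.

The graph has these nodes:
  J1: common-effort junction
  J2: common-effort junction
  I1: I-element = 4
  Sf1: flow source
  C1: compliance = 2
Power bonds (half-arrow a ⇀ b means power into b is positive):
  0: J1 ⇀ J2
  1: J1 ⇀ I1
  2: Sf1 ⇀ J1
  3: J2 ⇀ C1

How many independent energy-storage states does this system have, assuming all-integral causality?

b2 stroke at Sf1  (Sf1 fixes flow; stroke at Sf1)
b1 stroke at I1  (prefer integral on I1)
b0 stroke at J1  (closing 0-jn rule on J1)
b3 stroke at J2  (closing 0-jn rule on J2)

2  (C1, I1 all integral)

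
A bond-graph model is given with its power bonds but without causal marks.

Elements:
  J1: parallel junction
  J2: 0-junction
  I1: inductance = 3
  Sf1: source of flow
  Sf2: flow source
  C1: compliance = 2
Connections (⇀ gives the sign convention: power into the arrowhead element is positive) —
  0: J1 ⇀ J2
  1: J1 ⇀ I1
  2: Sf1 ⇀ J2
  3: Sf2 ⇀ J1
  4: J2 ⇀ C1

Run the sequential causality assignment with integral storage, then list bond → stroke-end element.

b0 →J1
b1 →I1
b2 →Sf1
b3 →Sf2
b4 →J2

β2 stroke at Sf1  (Sf1: flow source, stroke at near end)
β3 stroke at Sf2  (source Sf2 imposes f)
β1 stroke at I1  (prefer integral on I1)
β0 stroke at J1  (J1: last free bond brings effort in)
β4 stroke at J2  (closing 0-jn rule on J2)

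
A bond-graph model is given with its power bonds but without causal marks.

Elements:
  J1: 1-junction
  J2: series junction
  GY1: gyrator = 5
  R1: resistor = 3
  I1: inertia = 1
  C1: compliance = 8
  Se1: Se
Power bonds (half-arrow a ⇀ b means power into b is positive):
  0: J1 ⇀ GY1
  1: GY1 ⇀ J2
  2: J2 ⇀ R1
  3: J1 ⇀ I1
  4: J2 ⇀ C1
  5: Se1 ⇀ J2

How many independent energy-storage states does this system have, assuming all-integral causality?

bond 5 stroke at J2  (Se1: effort source, stroke at far end)
bond 3 stroke at I1  (I1: I, integral causality)
bond 0 stroke at J1  (1-jn J1 has f-setter on 3)
bond 1 stroke at J2  (GY GY1: same side as bond 0)
bond 4 stroke at J2  (prefer integral on C1)
bond 2 stroke at R1  (J2 needs exactly one f-in)

2  (C1, I1 all integral)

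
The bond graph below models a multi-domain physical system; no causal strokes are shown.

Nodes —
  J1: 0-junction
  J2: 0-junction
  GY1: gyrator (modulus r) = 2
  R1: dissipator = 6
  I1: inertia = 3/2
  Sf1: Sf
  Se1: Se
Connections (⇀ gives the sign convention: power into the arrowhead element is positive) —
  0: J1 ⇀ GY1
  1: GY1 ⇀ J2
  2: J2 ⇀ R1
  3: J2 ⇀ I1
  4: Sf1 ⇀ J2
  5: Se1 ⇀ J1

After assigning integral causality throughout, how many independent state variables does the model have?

bond 4 stroke→Sf1  (Sf1 (Sf) sets flow on bond)
bond 5 stroke→J1  (Se1: effort source, stroke at far end)
bond 0 stroke→GY1  (0-jn J1 has e-setter on 5)
bond 1 stroke→GY1  (GY1: gyrator matches bond 0)
bond 3 stroke→I1  (I1 integral (f out))
bond 2 stroke→J2  (closing 0-jn rule on J2)

1  (I1 all integral)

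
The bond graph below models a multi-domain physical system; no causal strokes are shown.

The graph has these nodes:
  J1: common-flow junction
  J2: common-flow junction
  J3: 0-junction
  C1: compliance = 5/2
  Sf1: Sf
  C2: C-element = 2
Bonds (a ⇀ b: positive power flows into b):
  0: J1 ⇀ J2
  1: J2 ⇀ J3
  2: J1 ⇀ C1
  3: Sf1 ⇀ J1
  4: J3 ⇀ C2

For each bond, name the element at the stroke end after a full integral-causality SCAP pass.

#3 |Sf1  (source Sf1 imposes f)
#0 |J1  (J1 flow already set via bond 3)
#2 |J1  (J1 flow already set via bond 3)
#1 |J2  (J2: bond 0 brought flow, rest push out)
#4 |J3  (closing 0-jn rule on J3)

bond 0 stroke at J1
bond 1 stroke at J2
bond 2 stroke at J1
bond 3 stroke at Sf1
bond 4 stroke at J3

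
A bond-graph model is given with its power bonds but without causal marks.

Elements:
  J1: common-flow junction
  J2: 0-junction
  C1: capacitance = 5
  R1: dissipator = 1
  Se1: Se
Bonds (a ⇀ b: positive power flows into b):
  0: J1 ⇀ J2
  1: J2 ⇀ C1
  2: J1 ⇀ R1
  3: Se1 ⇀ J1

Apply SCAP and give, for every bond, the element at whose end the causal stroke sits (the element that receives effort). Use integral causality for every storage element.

bond 0 stroke→J1
bond 1 stroke→J2
bond 2 stroke→R1
bond 3 stroke→J1

b3 →J1  (Se1: effort source, stroke at far end)
b1 →J2  (prefer integral on C1)
b0 →J1  (common-e at J2 fixed by 1)
b2 →R1  (closing 1-jn rule on J1)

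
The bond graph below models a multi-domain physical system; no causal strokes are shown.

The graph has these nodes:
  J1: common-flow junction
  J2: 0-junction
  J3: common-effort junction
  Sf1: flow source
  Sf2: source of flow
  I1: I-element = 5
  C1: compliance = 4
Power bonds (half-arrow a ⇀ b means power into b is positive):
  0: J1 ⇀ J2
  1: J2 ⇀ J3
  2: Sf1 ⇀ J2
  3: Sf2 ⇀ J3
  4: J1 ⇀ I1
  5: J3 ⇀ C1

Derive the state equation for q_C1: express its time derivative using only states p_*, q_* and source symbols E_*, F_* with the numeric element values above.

β2 stroke at Sf1  (source Sf1 imposes f)
β3 stroke at Sf2  (Sf2: flow source, stroke at near end)
β4 stroke at I1  (prefer integral on I1)
β0 stroke at J1  (common-f at J1 fixed by 4)
β1 stroke at J2  (J2: last free bond brings effort in)
β5 stroke at J3  (only one effort-in slot at J3)

dq_C1/dt = F_Sf1 + F_Sf2 + p_I1/5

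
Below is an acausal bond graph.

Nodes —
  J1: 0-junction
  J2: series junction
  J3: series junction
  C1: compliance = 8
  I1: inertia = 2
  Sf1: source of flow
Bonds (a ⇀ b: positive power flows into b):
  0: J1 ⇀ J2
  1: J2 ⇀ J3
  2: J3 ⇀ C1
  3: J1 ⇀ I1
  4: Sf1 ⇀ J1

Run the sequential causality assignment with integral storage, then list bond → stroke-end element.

b0 →J1
b1 →J2
b2 →J3
b3 →I1
b4 →Sf1

β4 →Sf1  (Sf1: flow source, stroke at near end)
β2 →J3  (prefer integral on C1)
β1 →J2  (J3 needs exactly one f-in)
β0 →J1  (J2: last free bond brings flow in)
β3 →I1  (common-e at J1 fixed by 0)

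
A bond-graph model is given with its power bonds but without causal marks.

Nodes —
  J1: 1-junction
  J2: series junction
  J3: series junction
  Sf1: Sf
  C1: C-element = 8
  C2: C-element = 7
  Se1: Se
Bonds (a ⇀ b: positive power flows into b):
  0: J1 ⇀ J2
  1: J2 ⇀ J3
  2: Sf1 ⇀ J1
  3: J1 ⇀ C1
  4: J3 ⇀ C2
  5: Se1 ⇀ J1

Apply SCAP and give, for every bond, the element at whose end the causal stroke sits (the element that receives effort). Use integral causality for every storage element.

#2 |Sf1  (Sf1 (Sf) sets flow on bond)
#5 |J1  (source Se1 imposes e)
#0 |J1  (common-f at J1 fixed by 2)
#3 |J1  (J1 flow already set via bond 2)
#1 |J2  (J2: bond 0 brought flow, rest push out)
#4 |J3  (1-jn J3 has f-setter on 1)

b0 |J1
b1 |J2
b2 |Sf1
b3 |J1
b4 |J3
b5 |J1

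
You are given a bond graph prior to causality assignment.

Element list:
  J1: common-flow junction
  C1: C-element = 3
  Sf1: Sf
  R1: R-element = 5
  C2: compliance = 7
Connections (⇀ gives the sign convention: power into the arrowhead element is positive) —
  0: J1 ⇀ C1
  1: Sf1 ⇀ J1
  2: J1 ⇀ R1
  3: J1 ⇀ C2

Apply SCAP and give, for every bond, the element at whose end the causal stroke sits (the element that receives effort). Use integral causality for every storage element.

#0 stroke→J1
#1 stroke→Sf1
#2 stroke→J1
#3 stroke→J1

b1 |Sf1  (Sf1 fixes flow; stroke at Sf1)
b0 |J1  (1-jn J1 has f-setter on 1)
b2 |J1  (common-f at J1 fixed by 1)
b3 |J1  (common-f at J1 fixed by 1)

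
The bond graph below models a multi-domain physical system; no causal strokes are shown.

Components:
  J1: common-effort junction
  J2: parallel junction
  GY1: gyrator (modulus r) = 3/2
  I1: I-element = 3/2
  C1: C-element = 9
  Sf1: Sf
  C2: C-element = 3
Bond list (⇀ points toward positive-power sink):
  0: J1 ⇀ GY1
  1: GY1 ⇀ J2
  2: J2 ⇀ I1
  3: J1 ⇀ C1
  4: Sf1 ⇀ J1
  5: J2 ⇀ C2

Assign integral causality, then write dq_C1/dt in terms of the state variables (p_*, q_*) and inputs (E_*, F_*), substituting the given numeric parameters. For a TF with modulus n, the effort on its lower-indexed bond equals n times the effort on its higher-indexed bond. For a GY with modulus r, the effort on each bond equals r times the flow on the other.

dq_C1/dt = F_Sf1 - 2*q_C2/9

#4 stroke→Sf1  (source Sf1 imposes f)
#2 stroke→I1  (prefer integral on I1)
#3 stroke→J1  (C1 outputs effort q/C1)
#0 stroke→GY1  (J1: bond 3 brought effort, rest push out)
#1 stroke→GY1  (GY1 both-in/both-out from 0)
#5 stroke→J2  (J2: last free bond brings effort in)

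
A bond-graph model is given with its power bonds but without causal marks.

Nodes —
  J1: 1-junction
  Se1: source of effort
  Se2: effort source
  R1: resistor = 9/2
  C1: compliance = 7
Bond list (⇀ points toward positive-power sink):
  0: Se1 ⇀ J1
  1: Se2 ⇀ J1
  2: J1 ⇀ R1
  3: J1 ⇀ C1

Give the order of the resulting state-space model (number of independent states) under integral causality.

bond 0 |J1  (source Se1 imposes e)
bond 1 |J1  (source Se2 imposes e)
bond 3 |J1  (C1 outputs effort q/C1)
bond 2 |R1  (only one flow-in slot at J1)

1  (C1 all integral)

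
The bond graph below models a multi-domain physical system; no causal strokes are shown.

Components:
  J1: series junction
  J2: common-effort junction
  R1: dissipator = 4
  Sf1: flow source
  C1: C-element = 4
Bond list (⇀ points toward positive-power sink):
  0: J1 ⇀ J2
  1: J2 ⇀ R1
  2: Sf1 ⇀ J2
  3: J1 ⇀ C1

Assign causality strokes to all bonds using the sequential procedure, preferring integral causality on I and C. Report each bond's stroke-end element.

b2 stroke→Sf1  (source Sf1 imposes f)
b3 stroke→J1  (C1 integral (e out))
b0 stroke→J2  (closing 1-jn rule on J1)
b1 stroke→R1  (common-e at J2 fixed by 0)

#0 →J2
#1 →R1
#2 →Sf1
#3 →J1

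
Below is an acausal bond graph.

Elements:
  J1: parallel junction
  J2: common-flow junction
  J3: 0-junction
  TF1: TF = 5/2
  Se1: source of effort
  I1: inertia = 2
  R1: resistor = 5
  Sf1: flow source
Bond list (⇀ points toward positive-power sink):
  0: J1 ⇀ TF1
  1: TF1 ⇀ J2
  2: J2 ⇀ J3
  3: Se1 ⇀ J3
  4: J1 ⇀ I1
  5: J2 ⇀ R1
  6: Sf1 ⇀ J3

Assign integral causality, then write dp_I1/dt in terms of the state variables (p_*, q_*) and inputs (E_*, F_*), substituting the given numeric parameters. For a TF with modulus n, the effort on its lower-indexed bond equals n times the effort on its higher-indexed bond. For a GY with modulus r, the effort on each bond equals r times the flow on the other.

β3 |J3  (Se1 fixes effort; stroke away)
β6 |Sf1  (source Sf1 imposes f)
β2 |J2  (J3: bond 3 brought effort, rest push out)
β4 |I1  (I1 integral (f out))
β0 |J1  (only one effort-in slot at J1)
β1 |TF1  (TF1 one-in-one-out from 0)
β5 |J2  (J2: bond 1 brought flow, rest push out)

dp_I1/dt = 5*E_Se1/2 - 125*p_I1/8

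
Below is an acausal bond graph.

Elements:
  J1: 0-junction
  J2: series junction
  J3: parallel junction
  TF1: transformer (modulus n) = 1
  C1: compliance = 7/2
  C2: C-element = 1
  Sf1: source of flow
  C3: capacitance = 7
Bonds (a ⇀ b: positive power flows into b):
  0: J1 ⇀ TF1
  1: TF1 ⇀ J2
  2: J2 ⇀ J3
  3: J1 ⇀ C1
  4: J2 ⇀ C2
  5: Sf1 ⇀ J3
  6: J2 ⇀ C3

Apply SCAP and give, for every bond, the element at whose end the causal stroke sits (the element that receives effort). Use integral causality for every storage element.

#0 stroke→TF1
#1 stroke→J2
#2 stroke→J3
#3 stroke→J1
#4 stroke→J2
#5 stroke→Sf1
#6 stroke→J2

bond 5 stroke→Sf1  (Sf1 fixes flow; stroke at Sf1)
bond 2 stroke→J3  (J3: last free bond brings effort in)
bond 1 stroke→J2  (J2 flow already set via bond 2)
bond 4 stroke→J2  (J2: bond 2 brought flow, rest push out)
bond 6 stroke→J2  (J2: bond 2 brought flow, rest push out)
bond 0 stroke→TF1  (TF1: transformer flips bond 1)
bond 3 stroke→J1  (closing 0-jn rule on J1)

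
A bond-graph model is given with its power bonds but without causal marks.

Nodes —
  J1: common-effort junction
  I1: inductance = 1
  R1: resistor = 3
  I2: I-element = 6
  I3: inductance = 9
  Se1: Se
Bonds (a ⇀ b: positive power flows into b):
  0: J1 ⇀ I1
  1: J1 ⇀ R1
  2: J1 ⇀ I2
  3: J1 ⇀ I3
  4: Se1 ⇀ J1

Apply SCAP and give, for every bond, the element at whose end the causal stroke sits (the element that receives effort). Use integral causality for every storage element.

β4 |J1  (Se1 (Se) sets effort on bond)
β0 |I1  (0-jn J1 has e-setter on 4)
β1 |R1  (J1 effort already set via bond 4)
β2 |I2  (J1: bond 4 brought effort, rest push out)
β3 |I3  (J1 effort already set via bond 4)

#0 |I1
#1 |R1
#2 |I2
#3 |I3
#4 |J1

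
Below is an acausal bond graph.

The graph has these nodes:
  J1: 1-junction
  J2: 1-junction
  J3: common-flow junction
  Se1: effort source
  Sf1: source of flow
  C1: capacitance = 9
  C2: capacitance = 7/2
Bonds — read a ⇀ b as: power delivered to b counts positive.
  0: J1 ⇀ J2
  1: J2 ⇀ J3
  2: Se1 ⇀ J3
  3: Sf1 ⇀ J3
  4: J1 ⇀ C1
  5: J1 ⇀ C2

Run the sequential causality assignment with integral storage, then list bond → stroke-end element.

#0 stroke at J2
#1 stroke at J3
#2 stroke at J3
#3 stroke at Sf1
#4 stroke at J1
#5 stroke at J1

β2 stroke→J3  (source Se1 imposes e)
β3 stroke→Sf1  (Sf1 (Sf) sets flow on bond)
β1 stroke→J3  (common-f at J3 fixed by 3)
β0 stroke→J2  (1-jn J2 has f-setter on 1)
β4 stroke→J1  (J1: bond 0 brought flow, rest push out)
β5 stroke→J1  (J1 flow already set via bond 0)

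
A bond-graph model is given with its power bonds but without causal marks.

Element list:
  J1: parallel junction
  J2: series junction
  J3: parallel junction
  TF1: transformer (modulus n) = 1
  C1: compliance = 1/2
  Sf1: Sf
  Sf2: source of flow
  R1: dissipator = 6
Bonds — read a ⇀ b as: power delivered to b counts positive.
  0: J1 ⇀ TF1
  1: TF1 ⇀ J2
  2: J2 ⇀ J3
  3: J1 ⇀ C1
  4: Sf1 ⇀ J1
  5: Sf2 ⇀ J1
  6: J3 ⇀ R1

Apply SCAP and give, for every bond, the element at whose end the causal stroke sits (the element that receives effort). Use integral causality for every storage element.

β0 →TF1
β1 →J2
β2 →J3
β3 →J1
β4 →Sf1
β5 →Sf2
β6 →R1

bond 4 |Sf1  (Sf1: flow source, stroke at near end)
bond 5 |Sf2  (Sf2: flow source, stroke at near end)
bond 3 |J1  (C1: C, integral causality)
bond 0 |TF1  (J1: bond 3 brought effort, rest push out)
bond 1 |J2  (TF TF1: opposite of bond 0)
bond 2 |J3  (J2: last free bond brings flow in)
bond 6 |R1  (J3 effort already set via bond 2)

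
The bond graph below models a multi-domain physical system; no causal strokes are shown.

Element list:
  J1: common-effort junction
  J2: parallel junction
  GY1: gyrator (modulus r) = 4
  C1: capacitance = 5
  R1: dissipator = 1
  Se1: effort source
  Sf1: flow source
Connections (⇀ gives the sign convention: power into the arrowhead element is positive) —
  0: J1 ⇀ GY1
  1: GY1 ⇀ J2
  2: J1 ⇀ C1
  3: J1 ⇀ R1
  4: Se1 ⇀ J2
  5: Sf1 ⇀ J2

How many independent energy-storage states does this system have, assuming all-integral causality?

1  (C1 all integral)

β4 stroke→J2  (Se1 (Se) sets effort on bond)
β5 stroke→Sf1  (Sf1: flow source, stroke at near end)
β1 stroke→GY1  (common-e at J2 fixed by 4)
β0 stroke→GY1  (GY GY1: same side as bond 1)
β2 stroke→J1  (C1 outputs effort q/C1)
β3 stroke→R1  (common-e at J1 fixed by 2)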